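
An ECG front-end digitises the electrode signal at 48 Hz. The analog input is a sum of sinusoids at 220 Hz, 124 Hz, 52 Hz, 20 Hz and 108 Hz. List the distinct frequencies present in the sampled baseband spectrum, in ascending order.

fs/2 = 24 Hz.
220 Hz mod fs = 28 Hz.
28 Hz > fs/2 = 24 Hz, folds to fs − 28 Hz = 20 Hz.
124 Hz mod fs = 28 Hz.
28 Hz > fs/2 = 24 Hz, folds to fs − 28 Hz = 20 Hz.
52 Hz mod fs = 4 Hz.
4 Hz ≤ fs/2 = 24 Hz, appears at 4 Hz.
20 Hz ≤ fs/2 = 24 Hz, passes unchanged.
108 Hz mod fs = 12 Hz.
12 Hz ≤ fs/2 = 24 Hz, appears at 12 Hz.
Distinct values: {4 Hz, 12 Hz, 20 Hz}.

4 Hz, 12 Hz, 20 Hz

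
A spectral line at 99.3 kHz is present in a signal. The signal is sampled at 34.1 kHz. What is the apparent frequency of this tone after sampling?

3 kHz

99.3 kHz mod fs = 31.1 kHz.
31.1 kHz > fs/2 = 17.05 kHz, folds to fs − 31.1 kHz = 3 kHz.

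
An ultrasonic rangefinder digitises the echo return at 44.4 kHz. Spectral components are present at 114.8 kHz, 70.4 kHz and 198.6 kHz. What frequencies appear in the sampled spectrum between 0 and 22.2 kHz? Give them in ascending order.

fs/2 = 22.2 kHz.
114.8 kHz mod fs = 26 kHz.
26 kHz > fs/2 = 22.2 kHz, folds to fs − 26 kHz = 18.4 kHz.
70.4 kHz mod fs = 26 kHz.
26 kHz > fs/2 = 22.2 kHz, folds to fs − 26 kHz = 18.4 kHz.
198.6 kHz mod fs = 21 kHz.
21 kHz ≤ fs/2 = 22.2 kHz, appears at 21 kHz.
Distinct values: {18.4 kHz, 21 kHz}.

18.4 kHz, 21 kHz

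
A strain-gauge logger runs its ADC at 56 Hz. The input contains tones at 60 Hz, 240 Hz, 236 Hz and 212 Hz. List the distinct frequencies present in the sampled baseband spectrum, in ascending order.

fs/2 = 28 Hz.
60 Hz mod fs = 4 Hz.
4 Hz ≤ fs/2 = 28 Hz, appears at 4 Hz.
240 Hz mod fs = 16 Hz.
16 Hz ≤ fs/2 = 28 Hz, appears at 16 Hz.
236 Hz mod fs = 12 Hz.
12 Hz ≤ fs/2 = 28 Hz, appears at 12 Hz.
212 Hz mod fs = 44 Hz.
44 Hz > fs/2 = 28 Hz, folds to fs − 44 Hz = 12 Hz.
Distinct values: {4 Hz, 12 Hz, 16 Hz}.

4 Hz, 12 Hz, 16 Hz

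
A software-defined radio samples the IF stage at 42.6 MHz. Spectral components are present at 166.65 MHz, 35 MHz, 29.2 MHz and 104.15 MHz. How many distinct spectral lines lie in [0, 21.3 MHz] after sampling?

fs/2 = 21.3 MHz.
166.65 MHz mod fs = 38.85 MHz.
38.85 MHz > fs/2 = 21.3 MHz, folds to fs − 38.85 MHz = 3.75 MHz.
35 MHz > fs/2 = 21.3 MHz, folds to fs − 35 MHz = 7.6 MHz.
29.2 MHz > fs/2 = 21.3 MHz, folds to fs − 29.2 MHz = 13.4 MHz.
104.15 MHz mod fs = 18.95 MHz.
18.95 MHz ≤ fs/2 = 21.3 MHz, appears at 18.95 MHz.
Distinct values: {3.75 MHz, 7.6 MHz, 13.4 MHz, 18.95 MHz} → 4.

4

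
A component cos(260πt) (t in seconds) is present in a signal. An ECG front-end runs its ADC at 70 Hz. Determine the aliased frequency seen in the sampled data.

10 Hz

ω = 260π rad/s → f = ω/(2π) = 130 Hz.
130 Hz mod fs = 60 Hz.
60 Hz > fs/2 = 35 Hz, folds to fs − 60 Hz = 10 Hz.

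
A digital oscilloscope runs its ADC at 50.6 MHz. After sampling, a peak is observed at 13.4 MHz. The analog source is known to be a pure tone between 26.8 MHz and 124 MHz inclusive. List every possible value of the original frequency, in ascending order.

37.2 MHz, 64 MHz, 87.8 MHz, 114.6 MHz

Frequencies that alias to 13.4 MHz are k·fs ± 13.4 MHz for integer k ≥ 0.
k=0: 13.4 MHz.
k=1: 37.2 MHz, 64 MHz.
k=2: 87.8 MHz, 114.6 MHz.
k=3: 138.4 MHz, 165.2 MHz.
Within [26.8 MHz, 124 MHz]: 37.2 MHz, 64 MHz, 87.8 MHz, 114.6 MHz.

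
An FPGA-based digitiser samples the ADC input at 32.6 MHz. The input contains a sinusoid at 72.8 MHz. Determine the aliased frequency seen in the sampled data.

72.8 MHz mod fs = 7.6 MHz.
7.6 MHz ≤ fs/2 = 16.3 MHz, appears at 7.6 MHz.

7.6 MHz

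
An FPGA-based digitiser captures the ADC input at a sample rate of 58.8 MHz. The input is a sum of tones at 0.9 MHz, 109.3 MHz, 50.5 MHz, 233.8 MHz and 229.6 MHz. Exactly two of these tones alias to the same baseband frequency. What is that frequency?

fs/2 = 29.4 MHz.
0.9 MHz ≤ fs/2 = 29.4 MHz, passes unchanged.
109.3 MHz mod fs = 50.5 MHz.
50.5 MHz > fs/2 = 29.4 MHz, folds to fs − 50.5 MHz = 8.3 MHz.
50.5 MHz > fs/2 = 29.4 MHz, folds to fs − 50.5 MHz = 8.3 MHz.
233.8 MHz mod fs = 57.4 MHz.
57.4 MHz > fs/2 = 29.4 MHz, folds to fs − 57.4 MHz = 1.4 MHz.
229.6 MHz mod fs = 53.2 MHz.
53.2 MHz > fs/2 = 29.4 MHz, folds to fs − 53.2 MHz = 5.6 MHz.
50.5 MHz and 109.3 MHz both map to 8.3 MHz.

8.3 MHz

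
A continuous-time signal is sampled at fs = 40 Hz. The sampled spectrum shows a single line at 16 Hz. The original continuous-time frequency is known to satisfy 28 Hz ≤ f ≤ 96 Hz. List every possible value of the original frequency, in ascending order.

56 Hz, 64 Hz, 96 Hz

Frequencies that alias to 16 Hz are k·fs ± 16 Hz for integer k ≥ 0.
k=0: 16 Hz.
k=1: 24 Hz, 56 Hz.
k=2: 64 Hz, 96 Hz.
k=3: 104 Hz, 136 Hz.
Within [28 Hz, 96 Hz]: 56 Hz, 64 Hz, 96 Hz.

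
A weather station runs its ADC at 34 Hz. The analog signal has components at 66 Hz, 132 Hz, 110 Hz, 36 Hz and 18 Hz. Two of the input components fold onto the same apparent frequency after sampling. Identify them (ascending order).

36 Hz, 66 Hz

fs/2 = 17 Hz.
66 Hz mod fs = 32 Hz.
32 Hz > fs/2 = 17 Hz, folds to fs − 32 Hz = 2 Hz.
132 Hz mod fs = 30 Hz.
30 Hz > fs/2 = 17 Hz, folds to fs − 30 Hz = 4 Hz.
110 Hz mod fs = 8 Hz.
8 Hz ≤ fs/2 = 17 Hz, appears at 8 Hz.
36 Hz mod fs = 2 Hz.
2 Hz ≤ fs/2 = 17 Hz, appears at 2 Hz.
18 Hz > fs/2 = 17 Hz, folds to fs − 18 Hz = 16 Hz.
36 Hz and 66 Hz both map to 2 Hz.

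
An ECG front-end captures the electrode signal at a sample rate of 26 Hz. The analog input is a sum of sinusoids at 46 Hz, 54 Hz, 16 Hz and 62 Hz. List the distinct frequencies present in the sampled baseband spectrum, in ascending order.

fs/2 = 13 Hz.
46 Hz mod fs = 20 Hz.
20 Hz > fs/2 = 13 Hz, folds to fs − 20 Hz = 6 Hz.
54 Hz mod fs = 2 Hz.
2 Hz ≤ fs/2 = 13 Hz, appears at 2 Hz.
16 Hz > fs/2 = 13 Hz, folds to fs − 16 Hz = 10 Hz.
62 Hz mod fs = 10 Hz.
10 Hz ≤ fs/2 = 13 Hz, appears at 10 Hz.
Distinct values: {2 Hz, 6 Hz, 10 Hz}.

2 Hz, 6 Hz, 10 Hz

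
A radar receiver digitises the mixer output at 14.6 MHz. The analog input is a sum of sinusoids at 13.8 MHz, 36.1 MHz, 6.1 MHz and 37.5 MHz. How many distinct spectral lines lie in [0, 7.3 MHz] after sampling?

4

fs/2 = 7.3 MHz.
13.8 MHz > fs/2 = 7.3 MHz, folds to fs − 13.8 MHz = 0.8 MHz.
36.1 MHz mod fs = 6.9 MHz.
6.9 MHz ≤ fs/2 = 7.3 MHz, appears at 6.9 MHz.
6.1 MHz ≤ fs/2 = 7.3 MHz, passes unchanged.
37.5 MHz mod fs = 8.3 MHz.
8.3 MHz > fs/2 = 7.3 MHz, folds to fs − 8.3 MHz = 6.3 MHz.
Distinct values: {0.8 MHz, 6.1 MHz, 6.3 MHz, 6.9 MHz} → 4.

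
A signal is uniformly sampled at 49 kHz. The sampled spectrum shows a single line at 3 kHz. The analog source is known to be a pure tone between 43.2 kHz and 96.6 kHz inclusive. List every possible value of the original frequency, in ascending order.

Frequencies that alias to 3 kHz are k·fs ± 3 kHz for integer k ≥ 0.
k=0: 3 kHz.
k=1: 46 kHz, 52 kHz.
k=2: 95 kHz, 101 kHz.
k=3: 144 kHz, 150 kHz.
Within [43.2 kHz, 96.6 kHz]: 46 kHz, 52 kHz, 95 kHz.

46 kHz, 52 kHz, 95 kHz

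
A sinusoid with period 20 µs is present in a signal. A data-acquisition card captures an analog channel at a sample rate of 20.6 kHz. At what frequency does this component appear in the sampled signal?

T = 20 µs → f = 1/T = 50 kHz.
50 kHz mod fs = 8.8 kHz.
8.8 kHz ≤ fs/2 = 10.3 kHz, appears at 8.8 kHz.

8.8 kHz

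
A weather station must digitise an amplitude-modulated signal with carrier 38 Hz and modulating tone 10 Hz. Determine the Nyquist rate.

96 Hz

AM sidebands sit at fc ± fm = 28 Hz and 48 Hz.
Highest-frequency component: 48 Hz.
Nyquist rate = 2 × 48 Hz = 96 Hz.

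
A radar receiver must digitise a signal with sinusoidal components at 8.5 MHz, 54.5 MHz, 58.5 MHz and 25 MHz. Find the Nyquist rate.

117 MHz

Highest-frequency component: 58.5 MHz.
Nyquist rate = 2 × 58.5 MHz = 117 MHz.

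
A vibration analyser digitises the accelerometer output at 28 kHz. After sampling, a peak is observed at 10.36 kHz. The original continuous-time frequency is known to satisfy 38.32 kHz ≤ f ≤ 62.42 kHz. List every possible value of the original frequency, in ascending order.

38.36 kHz, 45.64 kHz

Frequencies that alias to 10.36 kHz are k·fs ± 10.36 kHz for integer k ≥ 0.
k=0: 10.36 kHz.
k=1: 17.64 kHz, 38.36 kHz.
k=2: 45.64 kHz, 66.36 kHz.
k=3: 73.64 kHz, 94.36 kHz.
Within [38.32 kHz, 62.42 kHz]: 38.36 kHz, 45.64 kHz.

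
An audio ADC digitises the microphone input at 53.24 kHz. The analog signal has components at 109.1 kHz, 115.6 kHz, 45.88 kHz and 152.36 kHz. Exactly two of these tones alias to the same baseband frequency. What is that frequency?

7.36 kHz

fs/2 = 26.62 kHz.
109.1 kHz mod fs = 2.62 kHz.
2.62 kHz ≤ fs/2 = 26.62 kHz, appears at 2.62 kHz.
115.6 kHz mod fs = 9.12 kHz.
9.12 kHz ≤ fs/2 = 26.62 kHz, appears at 9.12 kHz.
45.88 kHz > fs/2 = 26.62 kHz, folds to fs − 45.88 kHz = 7.36 kHz.
152.36 kHz mod fs = 45.88 kHz.
45.88 kHz > fs/2 = 26.62 kHz, folds to fs − 45.88 kHz = 7.36 kHz.
45.88 kHz and 152.36 kHz both map to 7.36 kHz.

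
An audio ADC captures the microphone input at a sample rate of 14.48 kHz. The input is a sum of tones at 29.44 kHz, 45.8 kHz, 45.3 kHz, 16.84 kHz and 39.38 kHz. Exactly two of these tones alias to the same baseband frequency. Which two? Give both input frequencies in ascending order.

16.84 kHz, 45.8 kHz

fs/2 = 7.24 kHz.
29.44 kHz mod fs = 0.48 kHz.
0.48 kHz ≤ fs/2 = 7.24 kHz, appears at 0.48 kHz.
45.8 kHz mod fs = 2.36 kHz.
2.36 kHz ≤ fs/2 = 7.24 kHz, appears at 2.36 kHz.
45.3 kHz mod fs = 1.86 kHz.
1.86 kHz ≤ fs/2 = 7.24 kHz, appears at 1.86 kHz.
16.84 kHz mod fs = 2.36 kHz.
2.36 kHz ≤ fs/2 = 7.24 kHz, appears at 2.36 kHz.
39.38 kHz mod fs = 10.42 kHz.
10.42 kHz > fs/2 = 7.24 kHz, folds to fs − 10.42 kHz = 4.06 kHz.
16.84 kHz and 45.8 kHz both map to 2.36 kHz.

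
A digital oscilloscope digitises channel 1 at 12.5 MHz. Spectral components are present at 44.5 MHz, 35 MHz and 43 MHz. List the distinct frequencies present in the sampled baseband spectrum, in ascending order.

fs/2 = 6.25 MHz.
44.5 MHz mod fs = 7 MHz.
7 MHz > fs/2 = 6.25 MHz, folds to fs − 7 MHz = 5.5 MHz.
35 MHz mod fs = 10 MHz.
10 MHz > fs/2 = 6.25 MHz, folds to fs − 10 MHz = 2.5 MHz.
43 MHz mod fs = 5.5 MHz.
5.5 MHz ≤ fs/2 = 6.25 MHz, appears at 5.5 MHz.
Distinct values: {2.5 MHz, 5.5 MHz}.

2.5 MHz, 5.5 MHz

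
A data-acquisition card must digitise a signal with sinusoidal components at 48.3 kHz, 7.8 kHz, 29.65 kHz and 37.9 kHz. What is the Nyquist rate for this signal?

96.6 kHz

Highest-frequency component: 48.3 kHz.
Nyquist rate = 2 × 48.3 kHz = 96.6 kHz.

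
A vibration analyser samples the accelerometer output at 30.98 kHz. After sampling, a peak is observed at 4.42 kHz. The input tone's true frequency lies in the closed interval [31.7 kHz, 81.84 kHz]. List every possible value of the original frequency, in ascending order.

Frequencies that alias to 4.42 kHz are k·fs ± 4.42 kHz for integer k ≥ 0.
k=0: 4.42 kHz.
k=1: 26.56 kHz, 35.4 kHz.
k=2: 57.54 kHz, 66.38 kHz.
k=3: 88.52 kHz, 97.36 kHz.
Within [31.7 kHz, 81.84 kHz]: 35.4 kHz, 57.54 kHz, 66.38 kHz.

35.4 kHz, 57.54 kHz, 66.38 kHz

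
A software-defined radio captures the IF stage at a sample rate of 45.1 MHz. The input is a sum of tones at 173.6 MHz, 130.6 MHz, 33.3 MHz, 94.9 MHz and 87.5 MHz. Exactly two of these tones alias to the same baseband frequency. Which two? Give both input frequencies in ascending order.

fs/2 = 22.55 MHz.
173.6 MHz mod fs = 38.3 MHz.
38.3 MHz > fs/2 = 22.55 MHz, folds to fs − 38.3 MHz = 6.8 MHz.
130.6 MHz mod fs = 40.4 MHz.
40.4 MHz > fs/2 = 22.55 MHz, folds to fs − 40.4 MHz = 4.7 MHz.
33.3 MHz > fs/2 = 22.55 MHz, folds to fs − 33.3 MHz = 11.8 MHz.
94.9 MHz mod fs = 4.7 MHz.
4.7 MHz ≤ fs/2 = 22.55 MHz, appears at 4.7 MHz.
87.5 MHz mod fs = 42.4 MHz.
42.4 MHz > fs/2 = 22.55 MHz, folds to fs − 42.4 MHz = 2.7 MHz.
94.9 MHz and 130.6 MHz both map to 4.7 MHz.

94.9 MHz, 130.6 MHz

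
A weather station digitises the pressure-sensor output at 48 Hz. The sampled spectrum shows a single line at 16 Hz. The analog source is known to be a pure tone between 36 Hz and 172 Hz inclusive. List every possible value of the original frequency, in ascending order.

64 Hz, 80 Hz, 112 Hz, 128 Hz, 160 Hz

Frequencies that alias to 16 Hz are k·fs ± 16 Hz for integer k ≥ 0.
k=0: 16 Hz.
k=1: 32 Hz, 64 Hz.
k=2: 80 Hz, 112 Hz.
k=3: 128 Hz, 160 Hz.
k=4: 176 Hz, 208 Hz.
Within [36 Hz, 172 Hz]: 64 Hz, 80 Hz, 112 Hz, 128 Hz, 160 Hz.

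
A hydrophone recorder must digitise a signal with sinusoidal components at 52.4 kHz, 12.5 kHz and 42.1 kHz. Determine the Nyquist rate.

Highest-frequency component: 52.4 kHz.
Nyquist rate = 2 × 52.4 kHz = 104.8 kHz.

104.8 kHz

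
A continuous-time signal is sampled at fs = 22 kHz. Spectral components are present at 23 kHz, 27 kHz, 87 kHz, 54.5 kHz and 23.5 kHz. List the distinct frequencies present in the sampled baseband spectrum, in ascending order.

fs/2 = 11 kHz.
23 kHz mod fs = 1 kHz.
1 kHz ≤ fs/2 = 11 kHz, appears at 1 kHz.
27 kHz mod fs = 5 kHz.
5 kHz ≤ fs/2 = 11 kHz, appears at 5 kHz.
87 kHz mod fs = 21 kHz.
21 kHz > fs/2 = 11 kHz, folds to fs − 21 kHz = 1 kHz.
54.5 kHz mod fs = 10.5 kHz.
10.5 kHz ≤ fs/2 = 11 kHz, appears at 10.5 kHz.
23.5 kHz mod fs = 1.5 kHz.
1.5 kHz ≤ fs/2 = 11 kHz, appears at 1.5 kHz.
Distinct values: {1 kHz, 1.5 kHz, 5 kHz, 10.5 kHz}.

1 kHz, 1.5 kHz, 5 kHz, 10.5 kHz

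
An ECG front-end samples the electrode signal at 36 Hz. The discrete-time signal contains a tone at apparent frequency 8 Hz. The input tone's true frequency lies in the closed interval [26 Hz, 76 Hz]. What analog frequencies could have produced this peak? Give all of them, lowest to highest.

Frequencies that alias to 8 Hz are k·fs ± 8 Hz for integer k ≥ 0.
k=0: 8 Hz.
k=1: 28 Hz, 44 Hz.
k=2: 64 Hz, 80 Hz.
k=3: 100 Hz, 116 Hz.
Within [26 Hz, 76 Hz]: 28 Hz, 44 Hz, 64 Hz.

28 Hz, 44 Hz, 64 Hz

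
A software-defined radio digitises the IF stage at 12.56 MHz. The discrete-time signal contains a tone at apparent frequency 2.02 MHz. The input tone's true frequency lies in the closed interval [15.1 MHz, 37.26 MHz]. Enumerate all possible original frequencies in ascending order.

Frequencies that alias to 2.02 MHz are k·fs ± 2.02 MHz for integer k ≥ 0.
k=0: 2.02 MHz.
k=1: 10.54 MHz, 14.58 MHz.
k=2: 23.1 MHz, 27.14 MHz.
k=3: 35.66 MHz, 39.7 MHz.
k=4: 48.22 MHz, 52.26 MHz.
Within [15.1 MHz, 37.26 MHz]: 23.1 MHz, 27.14 MHz, 35.66 MHz.

23.1 MHz, 27.14 MHz, 35.66 MHz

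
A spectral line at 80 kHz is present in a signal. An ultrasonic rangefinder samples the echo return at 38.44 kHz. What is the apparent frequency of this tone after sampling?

80 kHz mod fs = 3.12 kHz.
3.12 kHz ≤ fs/2 = 19.22 kHz, appears at 3.12 kHz.

3.12 kHz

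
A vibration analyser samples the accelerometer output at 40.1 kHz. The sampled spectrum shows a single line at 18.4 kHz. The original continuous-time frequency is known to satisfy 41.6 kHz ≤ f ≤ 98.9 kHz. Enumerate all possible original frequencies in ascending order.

Frequencies that alias to 18.4 kHz are k·fs ± 18.4 kHz for integer k ≥ 0.
k=0: 18.4 kHz.
k=1: 21.7 kHz, 58.5 kHz.
k=2: 61.8 kHz, 98.6 kHz.
k=3: 101.9 kHz, 138.7 kHz.
Within [41.6 kHz, 98.9 kHz]: 58.5 kHz, 61.8 kHz, 98.6 kHz.

58.5 kHz, 61.8 kHz, 98.6 kHz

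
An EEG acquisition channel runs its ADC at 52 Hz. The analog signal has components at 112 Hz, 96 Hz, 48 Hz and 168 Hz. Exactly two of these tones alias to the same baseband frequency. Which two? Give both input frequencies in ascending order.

fs/2 = 26 Hz.
112 Hz mod fs = 8 Hz.
8 Hz ≤ fs/2 = 26 Hz, appears at 8 Hz.
96 Hz mod fs = 44 Hz.
44 Hz > fs/2 = 26 Hz, folds to fs − 44 Hz = 8 Hz.
48 Hz > fs/2 = 26 Hz, folds to fs − 48 Hz = 4 Hz.
168 Hz mod fs = 12 Hz.
12 Hz ≤ fs/2 = 26 Hz, appears at 12 Hz.
96 Hz and 112 Hz both map to 8 Hz.

96 Hz, 112 Hz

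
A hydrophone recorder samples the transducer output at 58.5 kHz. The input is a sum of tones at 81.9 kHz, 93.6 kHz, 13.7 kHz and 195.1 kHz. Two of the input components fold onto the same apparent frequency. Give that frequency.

23.4 kHz

fs/2 = 29.25 kHz.
81.9 kHz mod fs = 23.4 kHz.
23.4 kHz ≤ fs/2 = 29.25 kHz, appears at 23.4 kHz.
93.6 kHz mod fs = 35.1 kHz.
35.1 kHz > fs/2 = 29.25 kHz, folds to fs − 35.1 kHz = 23.4 kHz.
13.7 kHz ≤ fs/2 = 29.25 kHz, passes unchanged.
195.1 kHz mod fs = 19.6 kHz.
19.6 kHz ≤ fs/2 = 29.25 kHz, appears at 19.6 kHz.
81.9 kHz and 93.6 kHz both map to 23.4 kHz.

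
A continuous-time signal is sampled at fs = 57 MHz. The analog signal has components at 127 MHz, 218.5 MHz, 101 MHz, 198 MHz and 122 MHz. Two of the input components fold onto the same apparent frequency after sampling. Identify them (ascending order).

101 MHz, 127 MHz

fs/2 = 28.5 MHz.
127 MHz mod fs = 13 MHz.
13 MHz ≤ fs/2 = 28.5 MHz, appears at 13 MHz.
218.5 MHz mod fs = 47.5 MHz.
47.5 MHz > fs/2 = 28.5 MHz, folds to fs − 47.5 MHz = 9.5 MHz.
101 MHz mod fs = 44 MHz.
44 MHz > fs/2 = 28.5 MHz, folds to fs − 44 MHz = 13 MHz.
198 MHz mod fs = 27 MHz.
27 MHz ≤ fs/2 = 28.5 MHz, appears at 27 MHz.
122 MHz mod fs = 8 MHz.
8 MHz ≤ fs/2 = 28.5 MHz, appears at 8 MHz.
101 MHz and 127 MHz both map to 13 MHz.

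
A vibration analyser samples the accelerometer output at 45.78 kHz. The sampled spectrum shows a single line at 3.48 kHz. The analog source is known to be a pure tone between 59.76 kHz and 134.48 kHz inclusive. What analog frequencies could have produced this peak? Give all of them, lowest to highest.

88.08 kHz, 95.04 kHz, 133.86 kHz

Frequencies that alias to 3.48 kHz are k·fs ± 3.48 kHz for integer k ≥ 0.
k=0: 3.48 kHz.
k=1: 42.3 kHz, 49.26 kHz.
k=2: 88.08 kHz, 95.04 kHz.
k=3: 133.86 kHz, 140.82 kHz.
k=4: 179.64 kHz, 186.6 kHz.
Within [59.76 kHz, 134.48 kHz]: 88.08 kHz, 95.04 kHz, 133.86 kHz.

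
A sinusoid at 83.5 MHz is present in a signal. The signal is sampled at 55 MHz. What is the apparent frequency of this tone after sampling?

83.5 MHz mod fs = 28.5 MHz.
28.5 MHz > fs/2 = 27.5 MHz, folds to fs − 28.5 MHz = 26.5 MHz.

26.5 MHz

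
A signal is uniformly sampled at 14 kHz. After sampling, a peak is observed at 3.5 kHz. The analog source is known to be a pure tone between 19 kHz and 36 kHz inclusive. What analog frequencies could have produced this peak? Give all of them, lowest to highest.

Frequencies that alias to 3.5 kHz are k·fs ± 3.5 kHz for integer k ≥ 0.
k=0: 3.5 kHz.
k=1: 10.5 kHz, 17.5 kHz.
k=2: 24.5 kHz, 31.5 kHz.
k=3: 38.5 kHz, 45.5 kHz.
Within [19 kHz, 36 kHz]: 24.5 kHz, 31.5 kHz.

24.5 kHz, 31.5 kHz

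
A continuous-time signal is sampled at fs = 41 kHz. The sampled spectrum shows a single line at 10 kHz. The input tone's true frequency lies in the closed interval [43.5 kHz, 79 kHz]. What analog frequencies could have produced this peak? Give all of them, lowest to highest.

Frequencies that alias to 10 kHz are k·fs ± 10 kHz for integer k ≥ 0.
k=0: 10 kHz.
k=1: 31 kHz, 51 kHz.
k=2: 72 kHz, 92 kHz.
k=3: 113 kHz, 133 kHz.
Within [43.5 kHz, 79 kHz]: 51 kHz, 72 kHz.

51 kHz, 72 kHz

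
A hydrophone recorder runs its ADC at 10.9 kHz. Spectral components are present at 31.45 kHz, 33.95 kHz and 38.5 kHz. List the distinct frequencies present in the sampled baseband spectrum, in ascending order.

1.25 kHz, 5.1 kHz

fs/2 = 5.45 kHz.
31.45 kHz mod fs = 9.65 kHz.
9.65 kHz > fs/2 = 5.45 kHz, folds to fs − 9.65 kHz = 1.25 kHz.
33.95 kHz mod fs = 1.25 kHz.
1.25 kHz ≤ fs/2 = 5.45 kHz, appears at 1.25 kHz.
38.5 kHz mod fs = 5.8 kHz.
5.8 kHz > fs/2 = 5.45 kHz, folds to fs − 5.8 kHz = 5.1 kHz.
Distinct values: {1.25 kHz, 5.1 kHz}.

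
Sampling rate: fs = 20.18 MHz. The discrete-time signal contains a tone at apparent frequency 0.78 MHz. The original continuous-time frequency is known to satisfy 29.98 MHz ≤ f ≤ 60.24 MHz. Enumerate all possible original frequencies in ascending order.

39.58 MHz, 41.14 MHz, 59.76 MHz

Frequencies that alias to 0.78 MHz are k·fs ± 0.78 MHz for integer k ≥ 0.
k=0: 0.78 MHz.
k=1: 19.4 MHz, 20.96 MHz.
k=2: 39.58 MHz, 41.14 MHz.
k=3: 59.76 MHz, 61.32 MHz.
k=4: 79.94 MHz, 81.5 MHz.
Within [29.98 MHz, 60.24 MHz]: 39.58 MHz, 41.14 MHz, 59.76 MHz.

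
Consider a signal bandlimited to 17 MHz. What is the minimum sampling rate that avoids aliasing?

Nyquist rate = 2 × 17 MHz = 34 MHz.

34 MHz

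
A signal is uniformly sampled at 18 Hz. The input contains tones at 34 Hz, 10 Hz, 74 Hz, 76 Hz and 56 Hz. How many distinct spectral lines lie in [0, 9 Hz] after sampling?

3

fs/2 = 9 Hz.
34 Hz mod fs = 16 Hz.
16 Hz > fs/2 = 9 Hz, folds to fs − 16 Hz = 2 Hz.
10 Hz > fs/2 = 9 Hz, folds to fs − 10 Hz = 8 Hz.
74 Hz mod fs = 2 Hz.
2 Hz ≤ fs/2 = 9 Hz, appears at 2 Hz.
76 Hz mod fs = 4 Hz.
4 Hz ≤ fs/2 = 9 Hz, appears at 4 Hz.
56 Hz mod fs = 2 Hz.
2 Hz ≤ fs/2 = 9 Hz, appears at 2 Hz.
Distinct values: {2 Hz, 4 Hz, 8 Hz} → 3.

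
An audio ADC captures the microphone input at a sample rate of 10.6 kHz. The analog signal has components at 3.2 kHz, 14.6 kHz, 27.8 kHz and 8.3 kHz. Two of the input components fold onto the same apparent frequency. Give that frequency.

fs/2 = 5.3 kHz.
3.2 kHz ≤ fs/2 = 5.3 kHz, passes unchanged.
14.6 kHz mod fs = 4 kHz.
4 kHz ≤ fs/2 = 5.3 kHz, appears at 4 kHz.
27.8 kHz mod fs = 6.6 kHz.
6.6 kHz > fs/2 = 5.3 kHz, folds to fs − 6.6 kHz = 4 kHz.
8.3 kHz > fs/2 = 5.3 kHz, folds to fs − 8.3 kHz = 2.3 kHz.
14.6 kHz and 27.8 kHz both map to 4 kHz.

4 kHz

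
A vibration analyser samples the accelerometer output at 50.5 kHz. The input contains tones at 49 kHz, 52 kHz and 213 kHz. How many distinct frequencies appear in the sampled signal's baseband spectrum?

fs/2 = 25.25 kHz.
49 kHz > fs/2 = 25.25 kHz, folds to fs − 49 kHz = 1.5 kHz.
52 kHz mod fs = 1.5 kHz.
1.5 kHz ≤ fs/2 = 25.25 kHz, appears at 1.5 kHz.
213 kHz mod fs = 11 kHz.
11 kHz ≤ fs/2 = 25.25 kHz, appears at 11 kHz.
Distinct values: {1.5 kHz, 11 kHz} → 2.

2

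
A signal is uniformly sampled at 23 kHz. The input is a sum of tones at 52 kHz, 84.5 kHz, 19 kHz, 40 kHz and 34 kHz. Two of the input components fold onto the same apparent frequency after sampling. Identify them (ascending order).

40 kHz, 52 kHz

fs/2 = 11.5 kHz.
52 kHz mod fs = 6 kHz.
6 kHz ≤ fs/2 = 11.5 kHz, appears at 6 kHz.
84.5 kHz mod fs = 15.5 kHz.
15.5 kHz > fs/2 = 11.5 kHz, folds to fs − 15.5 kHz = 7.5 kHz.
19 kHz > fs/2 = 11.5 kHz, folds to fs − 19 kHz = 4 kHz.
40 kHz mod fs = 17 kHz.
17 kHz > fs/2 = 11.5 kHz, folds to fs − 17 kHz = 6 kHz.
34 kHz mod fs = 11 kHz.
11 kHz ≤ fs/2 = 11.5 kHz, appears at 11 kHz.
40 kHz and 52 kHz both map to 6 kHz.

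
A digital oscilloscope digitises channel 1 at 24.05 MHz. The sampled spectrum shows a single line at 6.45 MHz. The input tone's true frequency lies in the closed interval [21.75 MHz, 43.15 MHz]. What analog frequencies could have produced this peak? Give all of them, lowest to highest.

30.5 MHz, 41.65 MHz

Frequencies that alias to 6.45 MHz are k·fs ± 6.45 MHz for integer k ≥ 0.
k=0: 6.45 MHz.
k=1: 17.6 MHz, 30.5 MHz.
k=2: 41.65 MHz, 54.55 MHz.
k=3: 65.7 MHz, 78.6 MHz.
Within [21.75 MHz, 43.15 MHz]: 30.5 MHz, 41.65 MHz.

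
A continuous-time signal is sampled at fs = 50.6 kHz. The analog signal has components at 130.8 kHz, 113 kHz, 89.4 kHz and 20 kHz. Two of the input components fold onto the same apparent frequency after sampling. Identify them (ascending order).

89.4 kHz, 113 kHz

fs/2 = 25.3 kHz.
130.8 kHz mod fs = 29.6 kHz.
29.6 kHz > fs/2 = 25.3 kHz, folds to fs − 29.6 kHz = 21 kHz.
113 kHz mod fs = 11.8 kHz.
11.8 kHz ≤ fs/2 = 25.3 kHz, appears at 11.8 kHz.
89.4 kHz mod fs = 38.8 kHz.
38.8 kHz > fs/2 = 25.3 kHz, folds to fs − 38.8 kHz = 11.8 kHz.
20 kHz ≤ fs/2 = 25.3 kHz, passes unchanged.
89.4 kHz and 113 kHz both map to 11.8 kHz.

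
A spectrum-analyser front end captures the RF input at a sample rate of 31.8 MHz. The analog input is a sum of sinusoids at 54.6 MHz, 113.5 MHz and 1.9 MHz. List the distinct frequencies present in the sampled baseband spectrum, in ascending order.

fs/2 = 15.9 MHz.
54.6 MHz mod fs = 22.8 MHz.
22.8 MHz > fs/2 = 15.9 MHz, folds to fs − 22.8 MHz = 9 MHz.
113.5 MHz mod fs = 18.1 MHz.
18.1 MHz > fs/2 = 15.9 MHz, folds to fs − 18.1 MHz = 13.7 MHz.
1.9 MHz ≤ fs/2 = 15.9 MHz, passes unchanged.
Distinct values: {1.9 MHz, 9 MHz, 13.7 MHz}.

1.9 MHz, 9 MHz, 13.7 MHz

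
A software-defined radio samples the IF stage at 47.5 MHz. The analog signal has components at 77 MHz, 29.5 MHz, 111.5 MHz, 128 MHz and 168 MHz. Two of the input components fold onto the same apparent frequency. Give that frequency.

18 MHz

fs/2 = 23.75 MHz.
77 MHz mod fs = 29.5 MHz.
29.5 MHz > fs/2 = 23.75 MHz, folds to fs − 29.5 MHz = 18 MHz.
29.5 MHz > fs/2 = 23.75 MHz, folds to fs − 29.5 MHz = 18 MHz.
111.5 MHz mod fs = 16.5 MHz.
16.5 MHz ≤ fs/2 = 23.75 MHz, appears at 16.5 MHz.
128 MHz mod fs = 33 MHz.
33 MHz > fs/2 = 23.75 MHz, folds to fs − 33 MHz = 14.5 MHz.
168 MHz mod fs = 25.5 MHz.
25.5 MHz > fs/2 = 23.75 MHz, folds to fs − 25.5 MHz = 22 MHz.
29.5 MHz and 77 MHz both map to 18 MHz.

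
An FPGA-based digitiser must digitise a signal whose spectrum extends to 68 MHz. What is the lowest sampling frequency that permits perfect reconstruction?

Nyquist rate = 2 × 68 MHz = 136 MHz.

136 MHz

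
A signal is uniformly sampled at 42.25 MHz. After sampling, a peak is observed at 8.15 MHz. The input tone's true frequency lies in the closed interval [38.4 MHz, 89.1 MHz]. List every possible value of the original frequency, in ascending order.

50.4 MHz, 76.35 MHz

Frequencies that alias to 8.15 MHz are k·fs ± 8.15 MHz for integer k ≥ 0.
k=0: 8.15 MHz.
k=1: 34.1 MHz, 50.4 MHz.
k=2: 76.35 MHz, 92.65 MHz.
k=3: 118.6 MHz, 134.9 MHz.
Within [38.4 MHz, 89.1 MHz]: 50.4 MHz, 76.35 MHz.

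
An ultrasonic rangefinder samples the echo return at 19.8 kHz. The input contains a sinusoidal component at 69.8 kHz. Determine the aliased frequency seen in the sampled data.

9.4 kHz

69.8 kHz mod fs = 10.4 kHz.
10.4 kHz > fs/2 = 9.9 kHz, folds to fs − 10.4 kHz = 9.4 kHz.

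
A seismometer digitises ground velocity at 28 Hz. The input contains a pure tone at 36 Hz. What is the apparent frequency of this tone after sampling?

36 Hz mod fs = 8 Hz.
8 Hz ≤ fs/2 = 14 Hz, appears at 8 Hz.

8 Hz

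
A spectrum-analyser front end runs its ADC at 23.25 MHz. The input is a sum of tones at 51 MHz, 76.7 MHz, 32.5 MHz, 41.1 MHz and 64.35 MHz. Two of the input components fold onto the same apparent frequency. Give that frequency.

5.4 MHz

fs/2 = 11.625 MHz.
51 MHz mod fs = 4.5 MHz.
4.5 MHz ≤ fs/2 = 11.625 MHz, appears at 4.5 MHz.
76.7 MHz mod fs = 6.95 MHz.
6.95 MHz ≤ fs/2 = 11.625 MHz, appears at 6.95 MHz.
32.5 MHz mod fs = 9.25 MHz.
9.25 MHz ≤ fs/2 = 11.625 MHz, appears at 9.25 MHz.
41.1 MHz mod fs = 17.85 MHz.
17.85 MHz > fs/2 = 11.625 MHz, folds to fs − 17.85 MHz = 5.4 MHz.
64.35 MHz mod fs = 17.85 MHz.
17.85 MHz > fs/2 = 11.625 MHz, folds to fs − 17.85 MHz = 5.4 MHz.
41.1 MHz and 64.35 MHz both map to 5.4 MHz.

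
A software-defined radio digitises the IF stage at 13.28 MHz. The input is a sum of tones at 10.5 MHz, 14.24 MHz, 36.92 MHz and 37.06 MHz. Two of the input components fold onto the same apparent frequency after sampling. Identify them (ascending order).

10.5 MHz, 37.06 MHz

fs/2 = 6.64 MHz.
10.5 MHz > fs/2 = 6.64 MHz, folds to fs − 10.5 MHz = 2.78 MHz.
14.24 MHz mod fs = 0.96 MHz.
0.96 MHz ≤ fs/2 = 6.64 MHz, appears at 0.96 MHz.
36.92 MHz mod fs = 10.36 MHz.
10.36 MHz > fs/2 = 6.64 MHz, folds to fs − 10.36 MHz = 2.92 MHz.
37.06 MHz mod fs = 10.5 MHz.
10.5 MHz > fs/2 = 6.64 MHz, folds to fs − 10.5 MHz = 2.78 MHz.
10.5 MHz and 37.06 MHz both map to 2.78 MHz.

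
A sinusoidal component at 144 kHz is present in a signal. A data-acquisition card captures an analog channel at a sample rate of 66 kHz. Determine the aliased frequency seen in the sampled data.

144 kHz mod fs = 12 kHz.
12 kHz ≤ fs/2 = 33 kHz, appears at 12 kHz.

12 kHz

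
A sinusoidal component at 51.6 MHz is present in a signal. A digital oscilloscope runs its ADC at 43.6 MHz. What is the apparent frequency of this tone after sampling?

8 MHz

51.6 MHz mod fs = 8 MHz.
8 MHz ≤ fs/2 = 21.8 MHz, appears at 8 MHz.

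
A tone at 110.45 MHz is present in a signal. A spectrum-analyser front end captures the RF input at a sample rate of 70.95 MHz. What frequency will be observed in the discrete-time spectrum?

31.45 MHz

110.45 MHz mod fs = 39.5 MHz.
39.5 MHz > fs/2 = 35.475 MHz, folds to fs − 39.5 MHz = 31.45 MHz.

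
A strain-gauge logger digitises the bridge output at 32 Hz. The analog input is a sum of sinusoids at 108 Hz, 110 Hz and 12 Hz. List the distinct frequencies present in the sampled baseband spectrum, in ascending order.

12 Hz, 14 Hz

fs/2 = 16 Hz.
108 Hz mod fs = 12 Hz.
12 Hz ≤ fs/2 = 16 Hz, appears at 12 Hz.
110 Hz mod fs = 14 Hz.
14 Hz ≤ fs/2 = 16 Hz, appears at 14 Hz.
12 Hz ≤ fs/2 = 16 Hz, passes unchanged.
Distinct values: {12 Hz, 14 Hz}.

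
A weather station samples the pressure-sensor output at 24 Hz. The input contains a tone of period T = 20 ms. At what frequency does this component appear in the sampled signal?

T = 20 ms → f = 1/T = 50 Hz.
50 Hz mod fs = 2 Hz.
2 Hz ≤ fs/2 = 12 Hz, appears at 2 Hz.

2 Hz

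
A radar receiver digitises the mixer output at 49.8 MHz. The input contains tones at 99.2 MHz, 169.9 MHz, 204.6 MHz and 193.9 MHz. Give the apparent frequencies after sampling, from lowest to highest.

fs/2 = 24.9 MHz.
99.2 MHz mod fs = 49.4 MHz.
49.4 MHz > fs/2 = 24.9 MHz, folds to fs − 49.4 MHz = 0.4 MHz.
169.9 MHz mod fs = 20.5 MHz.
20.5 MHz ≤ fs/2 = 24.9 MHz, appears at 20.5 MHz.
204.6 MHz mod fs = 5.4 MHz.
5.4 MHz ≤ fs/2 = 24.9 MHz, appears at 5.4 MHz.
193.9 MHz mod fs = 44.5 MHz.
44.5 MHz > fs/2 = 24.9 MHz, folds to fs − 44.5 MHz = 5.3 MHz.
Distinct values: {0.4 MHz, 5.3 MHz, 5.4 MHz, 20.5 MHz}.

0.4 MHz, 5.3 MHz, 5.4 MHz, 20.5 MHz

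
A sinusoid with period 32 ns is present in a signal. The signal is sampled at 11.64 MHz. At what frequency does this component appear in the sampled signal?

T = 32 ns → f = 1/T = 31.25 MHz.
31.25 MHz mod fs = 7.97 MHz.
7.97 MHz > fs/2 = 5.82 MHz, folds to fs − 7.97 MHz = 3.67 MHz.

3.67 MHz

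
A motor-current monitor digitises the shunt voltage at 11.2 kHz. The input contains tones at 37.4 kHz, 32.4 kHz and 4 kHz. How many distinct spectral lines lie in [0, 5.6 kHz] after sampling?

3

fs/2 = 5.6 kHz.
37.4 kHz mod fs = 3.8 kHz.
3.8 kHz ≤ fs/2 = 5.6 kHz, appears at 3.8 kHz.
32.4 kHz mod fs = 10 kHz.
10 kHz > fs/2 = 5.6 kHz, folds to fs − 10 kHz = 1.2 kHz.
4 kHz ≤ fs/2 = 5.6 kHz, passes unchanged.
Distinct values: {1.2 kHz, 3.8 kHz, 4 kHz} → 3.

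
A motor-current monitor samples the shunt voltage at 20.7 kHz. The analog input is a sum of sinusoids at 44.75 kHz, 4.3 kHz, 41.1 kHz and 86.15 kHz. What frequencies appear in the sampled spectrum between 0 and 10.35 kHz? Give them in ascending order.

fs/2 = 10.35 kHz.
44.75 kHz mod fs = 3.35 kHz.
3.35 kHz ≤ fs/2 = 10.35 kHz, appears at 3.35 kHz.
4.3 kHz ≤ fs/2 = 10.35 kHz, passes unchanged.
41.1 kHz mod fs = 20.4 kHz.
20.4 kHz > fs/2 = 10.35 kHz, folds to fs − 20.4 kHz = 0.3 kHz.
86.15 kHz mod fs = 3.35 kHz.
3.35 kHz ≤ fs/2 = 10.35 kHz, appears at 3.35 kHz.
Distinct values: {0.3 kHz, 3.35 kHz, 4.3 kHz}.

0.3 kHz, 3.35 kHz, 4.3 kHz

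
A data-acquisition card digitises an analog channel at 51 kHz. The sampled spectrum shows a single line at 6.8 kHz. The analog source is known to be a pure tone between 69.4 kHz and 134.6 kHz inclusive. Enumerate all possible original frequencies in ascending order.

95.2 kHz, 108.8 kHz

Frequencies that alias to 6.8 kHz are k·fs ± 6.8 kHz for integer k ≥ 0.
k=0: 6.8 kHz.
k=1: 44.2 kHz, 57.8 kHz.
k=2: 95.2 kHz, 108.8 kHz.
k=3: 146.2 kHz, 159.8 kHz.
Within [69.4 kHz, 134.6 kHz]: 95.2 kHz, 108.8 kHz.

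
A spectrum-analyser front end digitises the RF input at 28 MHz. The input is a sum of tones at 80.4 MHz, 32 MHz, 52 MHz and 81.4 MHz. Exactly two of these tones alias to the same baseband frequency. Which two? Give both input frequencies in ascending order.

fs/2 = 14 MHz.
80.4 MHz mod fs = 24.4 MHz.
24.4 MHz > fs/2 = 14 MHz, folds to fs − 24.4 MHz = 3.6 MHz.
32 MHz mod fs = 4 MHz.
4 MHz ≤ fs/2 = 14 MHz, appears at 4 MHz.
52 MHz mod fs = 24 MHz.
24 MHz > fs/2 = 14 MHz, folds to fs − 24 MHz = 4 MHz.
81.4 MHz mod fs = 25.4 MHz.
25.4 MHz > fs/2 = 14 MHz, folds to fs − 25.4 MHz = 2.6 MHz.
32 MHz and 52 MHz both map to 4 MHz.

32 MHz, 52 MHz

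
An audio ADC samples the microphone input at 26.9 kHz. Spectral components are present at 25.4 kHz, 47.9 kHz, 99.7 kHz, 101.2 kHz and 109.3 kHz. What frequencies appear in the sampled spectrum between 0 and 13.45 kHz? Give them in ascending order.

1.5 kHz, 1.7 kHz, 5.9 kHz, 6.4 kHz, 7.9 kHz

fs/2 = 13.45 kHz.
25.4 kHz > fs/2 = 13.45 kHz, folds to fs − 25.4 kHz = 1.5 kHz.
47.9 kHz mod fs = 21 kHz.
21 kHz > fs/2 = 13.45 kHz, folds to fs − 21 kHz = 5.9 kHz.
99.7 kHz mod fs = 19 kHz.
19 kHz > fs/2 = 13.45 kHz, folds to fs − 19 kHz = 7.9 kHz.
101.2 kHz mod fs = 20.5 kHz.
20.5 kHz > fs/2 = 13.45 kHz, folds to fs − 20.5 kHz = 6.4 kHz.
109.3 kHz mod fs = 1.7 kHz.
1.7 kHz ≤ fs/2 = 13.45 kHz, appears at 1.7 kHz.
Distinct values: {1.5 kHz, 1.7 kHz, 5.9 kHz, 6.4 kHz, 7.9 kHz}.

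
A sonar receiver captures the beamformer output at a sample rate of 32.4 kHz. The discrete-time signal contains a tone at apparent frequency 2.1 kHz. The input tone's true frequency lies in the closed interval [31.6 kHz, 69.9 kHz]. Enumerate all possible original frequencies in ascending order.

34.5 kHz, 62.7 kHz, 66.9 kHz

Frequencies that alias to 2.1 kHz are k·fs ± 2.1 kHz for integer k ≥ 0.
k=0: 2.1 kHz.
k=1: 30.3 kHz, 34.5 kHz.
k=2: 62.7 kHz, 66.9 kHz.
k=3: 95.1 kHz, 99.3 kHz.
Within [31.6 kHz, 69.9 kHz]: 34.5 kHz, 62.7 kHz, 66.9 kHz.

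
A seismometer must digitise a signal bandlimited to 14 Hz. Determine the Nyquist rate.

28 Hz

Nyquist rate = 2 × 14 Hz = 28 Hz.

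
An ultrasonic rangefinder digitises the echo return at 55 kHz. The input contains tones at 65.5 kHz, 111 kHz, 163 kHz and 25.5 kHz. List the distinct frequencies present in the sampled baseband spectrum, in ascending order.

1 kHz, 2 kHz, 10.5 kHz, 25.5 kHz

fs/2 = 27.5 kHz.
65.5 kHz mod fs = 10.5 kHz.
10.5 kHz ≤ fs/2 = 27.5 kHz, appears at 10.5 kHz.
111 kHz mod fs = 1 kHz.
1 kHz ≤ fs/2 = 27.5 kHz, appears at 1 kHz.
163 kHz mod fs = 53 kHz.
53 kHz > fs/2 = 27.5 kHz, folds to fs − 53 kHz = 2 kHz.
25.5 kHz ≤ fs/2 = 27.5 kHz, passes unchanged.
Distinct values: {1 kHz, 2 kHz, 10.5 kHz, 25.5 kHz}.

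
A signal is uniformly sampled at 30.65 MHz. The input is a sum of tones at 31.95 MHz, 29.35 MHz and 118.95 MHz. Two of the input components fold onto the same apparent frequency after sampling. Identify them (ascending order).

fs/2 = 15.325 MHz.
31.95 MHz mod fs = 1.3 MHz.
1.3 MHz ≤ fs/2 = 15.325 MHz, appears at 1.3 MHz.
29.35 MHz > fs/2 = 15.325 MHz, folds to fs − 29.35 MHz = 1.3 MHz.
118.95 MHz mod fs = 27 MHz.
27 MHz > fs/2 = 15.325 MHz, folds to fs − 27 MHz = 3.65 MHz.
29.35 MHz and 31.95 MHz both map to 1.3 MHz.

29.35 MHz, 31.95 MHz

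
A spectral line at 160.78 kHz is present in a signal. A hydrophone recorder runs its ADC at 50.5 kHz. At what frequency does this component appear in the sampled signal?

160.78 kHz mod fs = 9.28 kHz.
9.28 kHz ≤ fs/2 = 25.25 kHz, appears at 9.28 kHz.

9.28 kHz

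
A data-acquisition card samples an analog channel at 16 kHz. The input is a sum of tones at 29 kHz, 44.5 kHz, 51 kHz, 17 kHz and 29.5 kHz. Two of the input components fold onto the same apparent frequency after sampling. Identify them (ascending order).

fs/2 = 8 kHz.
29 kHz mod fs = 13 kHz.
13 kHz > fs/2 = 8 kHz, folds to fs − 13 kHz = 3 kHz.
44.5 kHz mod fs = 12.5 kHz.
12.5 kHz > fs/2 = 8 kHz, folds to fs − 12.5 kHz = 3.5 kHz.
51 kHz mod fs = 3 kHz.
3 kHz ≤ fs/2 = 8 kHz, appears at 3 kHz.
17 kHz mod fs = 1 kHz.
1 kHz ≤ fs/2 = 8 kHz, appears at 1 kHz.
29.5 kHz mod fs = 13.5 kHz.
13.5 kHz > fs/2 = 8 kHz, folds to fs − 13.5 kHz = 2.5 kHz.
29 kHz and 51 kHz both map to 3 kHz.

29 kHz, 51 kHz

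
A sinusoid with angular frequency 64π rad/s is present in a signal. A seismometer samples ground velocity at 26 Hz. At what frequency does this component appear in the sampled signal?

6 Hz

ω = 64π rad/s → f = ω/(2π) = 32 Hz.
32 Hz mod fs = 6 Hz.
6 Hz ≤ fs/2 = 13 Hz, appears at 6 Hz.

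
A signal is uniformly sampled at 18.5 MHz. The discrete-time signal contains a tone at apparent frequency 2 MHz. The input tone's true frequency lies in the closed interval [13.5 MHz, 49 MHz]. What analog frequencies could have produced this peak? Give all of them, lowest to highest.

Frequencies that alias to 2 MHz are k·fs ± 2 MHz for integer k ≥ 0.
k=0: 2 MHz.
k=1: 16.5 MHz, 20.5 MHz.
k=2: 35 MHz, 39 MHz.
k=3: 53.5 MHz, 57.5 MHz.
Within [13.5 MHz, 49 MHz]: 16.5 MHz, 20.5 MHz, 35 MHz, 39 MHz.

16.5 MHz, 20.5 MHz, 35 MHz, 39 MHz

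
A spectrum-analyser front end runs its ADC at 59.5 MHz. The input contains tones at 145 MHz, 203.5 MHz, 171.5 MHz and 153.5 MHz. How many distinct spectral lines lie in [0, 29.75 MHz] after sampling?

3

fs/2 = 29.75 MHz.
145 MHz mod fs = 26 MHz.
26 MHz ≤ fs/2 = 29.75 MHz, appears at 26 MHz.
203.5 MHz mod fs = 25 MHz.
25 MHz ≤ fs/2 = 29.75 MHz, appears at 25 MHz.
171.5 MHz mod fs = 52.5 MHz.
52.5 MHz > fs/2 = 29.75 MHz, folds to fs − 52.5 MHz = 7 MHz.
153.5 MHz mod fs = 34.5 MHz.
34.5 MHz > fs/2 = 29.75 MHz, folds to fs − 34.5 MHz = 25 MHz.
Distinct values: {7 MHz, 25 MHz, 26 MHz} → 3.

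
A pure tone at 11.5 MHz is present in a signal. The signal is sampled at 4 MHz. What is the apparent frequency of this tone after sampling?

11.5 MHz mod fs = 3.5 MHz.
3.5 MHz > fs/2 = 2 MHz, folds to fs − 3.5 MHz = 0.5 MHz.

0.5 MHz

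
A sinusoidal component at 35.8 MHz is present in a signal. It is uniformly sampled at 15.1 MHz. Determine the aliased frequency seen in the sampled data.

5.6 MHz

35.8 MHz mod fs = 5.6 MHz.
5.6 MHz ≤ fs/2 = 7.55 MHz, appears at 5.6 MHz.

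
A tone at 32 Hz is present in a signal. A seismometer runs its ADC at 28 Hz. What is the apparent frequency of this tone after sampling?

32 Hz mod fs = 4 Hz.
4 Hz ≤ fs/2 = 14 Hz, appears at 4 Hz.

4 Hz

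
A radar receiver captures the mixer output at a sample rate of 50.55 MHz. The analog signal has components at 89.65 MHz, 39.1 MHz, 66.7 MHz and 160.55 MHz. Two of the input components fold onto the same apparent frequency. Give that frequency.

11.45 MHz

fs/2 = 25.275 MHz.
89.65 MHz mod fs = 39.1 MHz.
39.1 MHz > fs/2 = 25.275 MHz, folds to fs − 39.1 MHz = 11.45 MHz.
39.1 MHz > fs/2 = 25.275 MHz, folds to fs − 39.1 MHz = 11.45 MHz.
66.7 MHz mod fs = 16.15 MHz.
16.15 MHz ≤ fs/2 = 25.275 MHz, appears at 16.15 MHz.
160.55 MHz mod fs = 8.9 MHz.
8.9 MHz ≤ fs/2 = 25.275 MHz, appears at 8.9 MHz.
39.1 MHz and 89.65 MHz both map to 11.45 MHz.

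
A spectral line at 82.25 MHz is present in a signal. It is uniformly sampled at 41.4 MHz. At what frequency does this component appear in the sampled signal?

0.55 MHz

82.25 MHz mod fs = 40.85 MHz.
40.85 MHz > fs/2 = 20.7 MHz, folds to fs − 40.85 MHz = 0.55 MHz.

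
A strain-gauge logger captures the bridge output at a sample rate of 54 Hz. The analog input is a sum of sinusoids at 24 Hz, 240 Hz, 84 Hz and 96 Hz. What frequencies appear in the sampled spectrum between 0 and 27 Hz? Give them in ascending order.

12 Hz, 24 Hz

fs/2 = 27 Hz.
24 Hz ≤ fs/2 = 27 Hz, passes unchanged.
240 Hz mod fs = 24 Hz.
24 Hz ≤ fs/2 = 27 Hz, appears at 24 Hz.
84 Hz mod fs = 30 Hz.
30 Hz > fs/2 = 27 Hz, folds to fs − 30 Hz = 24 Hz.
96 Hz mod fs = 42 Hz.
42 Hz > fs/2 = 27 Hz, folds to fs − 42 Hz = 12 Hz.
Distinct values: {12 Hz, 24 Hz}.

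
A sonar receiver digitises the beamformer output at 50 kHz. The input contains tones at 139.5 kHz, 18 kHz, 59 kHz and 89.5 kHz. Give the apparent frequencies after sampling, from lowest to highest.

9 kHz, 10.5 kHz, 18 kHz

fs/2 = 25 kHz.
139.5 kHz mod fs = 39.5 kHz.
39.5 kHz > fs/2 = 25 kHz, folds to fs − 39.5 kHz = 10.5 kHz.
18 kHz ≤ fs/2 = 25 kHz, passes unchanged.
59 kHz mod fs = 9 kHz.
9 kHz ≤ fs/2 = 25 kHz, appears at 9 kHz.
89.5 kHz mod fs = 39.5 kHz.
39.5 kHz > fs/2 = 25 kHz, folds to fs − 39.5 kHz = 10.5 kHz.
Distinct values: {9 kHz, 10.5 kHz, 18 kHz}.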